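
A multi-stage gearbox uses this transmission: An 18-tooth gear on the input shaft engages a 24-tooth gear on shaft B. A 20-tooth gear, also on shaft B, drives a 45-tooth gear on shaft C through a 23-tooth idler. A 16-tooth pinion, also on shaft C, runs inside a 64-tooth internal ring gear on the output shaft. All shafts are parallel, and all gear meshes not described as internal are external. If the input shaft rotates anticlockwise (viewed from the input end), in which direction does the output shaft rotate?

clockwise

the input shaft → shaft B: external mesh, 1 reversal → CW.
shaft B → shaft C: driver → idler → driven is 2 external meshes, 2 reversals → CW.
shaft C → the output shaft: internal mesh, same direction → CW.
3 reversals in total — an odd number — so the output shaft turns opposite to the input shaft.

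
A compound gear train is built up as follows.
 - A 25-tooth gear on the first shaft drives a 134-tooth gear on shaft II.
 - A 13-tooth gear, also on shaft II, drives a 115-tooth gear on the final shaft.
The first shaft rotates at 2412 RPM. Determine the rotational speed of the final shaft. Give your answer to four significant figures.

Gear mesh: ratio = 134/25 = 5.36, so shaft II turns at 2412 / 5.36 = 450 RPM.
Gear mesh: ratio = 115/13 = 8.8462, so the final shaft turns at 450 / 8.8462 = 50.87 RPM.

50.87 RPM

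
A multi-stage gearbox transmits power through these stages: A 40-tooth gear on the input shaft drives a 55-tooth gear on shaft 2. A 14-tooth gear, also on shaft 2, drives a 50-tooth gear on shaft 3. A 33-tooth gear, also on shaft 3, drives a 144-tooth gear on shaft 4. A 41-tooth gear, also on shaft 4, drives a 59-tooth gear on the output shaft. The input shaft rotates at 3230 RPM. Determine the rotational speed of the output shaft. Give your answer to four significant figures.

gear mesh 55/40 = 1.375 → 3230/1.375 = 2349.1 RPM
gear mesh 50/14 = 3.5714 → 2349.1/3.5714 = 657.75 RPM
gear mesh 144/33 = 4.3636 → 657.75/4.3636 = 150.73 RPM
gear mesh 59/41 = 1.439 → 150.73/1.439 = 104.75 RPM

104.7 RPM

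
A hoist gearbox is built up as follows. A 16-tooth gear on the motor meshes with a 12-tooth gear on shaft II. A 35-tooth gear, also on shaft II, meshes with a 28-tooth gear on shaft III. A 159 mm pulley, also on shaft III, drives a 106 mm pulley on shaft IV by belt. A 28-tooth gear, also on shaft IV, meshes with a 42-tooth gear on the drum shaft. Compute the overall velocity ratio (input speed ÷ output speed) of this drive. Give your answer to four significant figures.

0.6000

Each stage contributes driven/driver: gear mesh 12/16 = 0.75, gear mesh 28/35 = 0.8, belt 106/159 = 0.66667, gear mesh 42/28 = 1.5.
Overall: 0.75 × 0.8 × 0.66667 × 1.5 = 0.6.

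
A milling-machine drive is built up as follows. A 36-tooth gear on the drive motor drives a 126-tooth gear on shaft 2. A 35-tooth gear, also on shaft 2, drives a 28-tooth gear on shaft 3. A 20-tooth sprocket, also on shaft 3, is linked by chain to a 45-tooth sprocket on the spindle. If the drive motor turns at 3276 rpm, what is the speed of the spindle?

gear mesh 126/36 = 3.5 → 3276/3.5 = 936 rpm
gear mesh 28/35 = 0.8 → 936/0.8 = 1170 rpm
chain 45/20 = 2.25 → 1170/2.25 = 520 rpm

520 rpm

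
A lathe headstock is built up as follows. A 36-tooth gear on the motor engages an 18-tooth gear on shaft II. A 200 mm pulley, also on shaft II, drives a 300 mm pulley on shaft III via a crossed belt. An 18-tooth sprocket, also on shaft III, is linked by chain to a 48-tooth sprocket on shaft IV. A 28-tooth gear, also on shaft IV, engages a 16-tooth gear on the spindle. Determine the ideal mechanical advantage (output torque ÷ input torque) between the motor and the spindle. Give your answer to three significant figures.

1.14

Each stage contributes driven/driver: gear mesh 18/36 = 0.5, belt 300/200 = 1.5, chain 48/18 = 2.6667, gear mesh 16/28 = 0.57143.
Overall: 0.5 × 1.5 × 2.6667 × 0.57143 = 1.1429.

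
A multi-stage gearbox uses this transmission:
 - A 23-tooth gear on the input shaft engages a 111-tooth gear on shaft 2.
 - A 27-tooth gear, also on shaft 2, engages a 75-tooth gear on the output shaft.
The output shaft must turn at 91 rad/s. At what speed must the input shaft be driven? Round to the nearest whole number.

Overall ratio R = 4.8261 × 2.7778 = 13.406.
Required input speed = output speed × R = 91 × 13.406 = 1219.9 rad/s.

1220 rad/s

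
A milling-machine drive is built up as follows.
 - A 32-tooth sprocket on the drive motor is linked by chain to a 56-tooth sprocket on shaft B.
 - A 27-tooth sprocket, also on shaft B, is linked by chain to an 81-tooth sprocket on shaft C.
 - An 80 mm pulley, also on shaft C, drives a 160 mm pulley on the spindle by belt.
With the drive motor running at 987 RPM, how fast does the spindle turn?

Chain: ratio = 56/32 = 1.75, so shaft B turns at 987 / 1.75 = 564 RPM.
Chain: ratio = 81/27 = 3, so shaft C turns at 564 / 3 = 188 RPM.
Belt: ratio = 160/80 = 2, so the spindle turns at 188 / 2 = 94 RPM.

94 RPM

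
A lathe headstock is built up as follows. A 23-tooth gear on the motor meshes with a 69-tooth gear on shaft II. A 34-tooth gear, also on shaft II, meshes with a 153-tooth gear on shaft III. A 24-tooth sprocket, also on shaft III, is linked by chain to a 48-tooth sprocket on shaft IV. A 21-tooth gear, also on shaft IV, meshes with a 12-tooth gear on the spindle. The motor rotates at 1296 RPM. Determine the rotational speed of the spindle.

Gear mesh: ratio = 69/23 = 3, so shaft II turns at 1296 / 3 = 432 RPM.
Gear mesh: ratio = 153/34 = 4.5, so shaft III turns at 432 / 4.5 = 96 RPM.
Chain: ratio = 48/24 = 2, so shaft IV turns at 96 / 2 = 48 RPM.
Gear mesh: ratio = 12/21 = 0.57143, so the spindle turns at 48 / 0.57143 = 84 RPM.

84 RPM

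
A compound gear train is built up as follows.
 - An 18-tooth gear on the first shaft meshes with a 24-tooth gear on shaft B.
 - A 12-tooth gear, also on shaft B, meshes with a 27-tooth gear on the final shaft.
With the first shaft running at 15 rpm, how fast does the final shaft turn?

5 rpm

the first shaft → shaft B (gear mesh, 24/18): 15 ÷ 1.3333 = 11.25 rpm
shaft B → the final shaft (gear mesh, 27/12): 11.25 ÷ 2.25 = 5 rpm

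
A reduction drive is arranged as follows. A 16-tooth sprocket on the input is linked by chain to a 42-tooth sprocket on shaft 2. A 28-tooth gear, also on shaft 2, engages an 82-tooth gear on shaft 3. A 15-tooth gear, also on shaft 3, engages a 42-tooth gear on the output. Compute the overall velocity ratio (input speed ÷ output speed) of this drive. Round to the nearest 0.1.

21.5

Each stage contributes driven/driver: chain 42/16 = 2.625, gear mesh 82/28 = 2.9286, gear mesh 42/15 = 2.8.
Overall: 2.625 × 2.9286 × 2.8 = 21.525.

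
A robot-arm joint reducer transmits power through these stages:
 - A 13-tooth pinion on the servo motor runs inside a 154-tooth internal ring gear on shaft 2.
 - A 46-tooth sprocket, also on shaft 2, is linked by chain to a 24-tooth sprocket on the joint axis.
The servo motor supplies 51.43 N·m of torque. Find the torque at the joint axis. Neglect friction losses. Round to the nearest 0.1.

After the internal gear (154/13): 51.43 × 11.846 = 609.25 N·m
After the chain (24/46): 609.25 × 0.52174 = 317.87 N·m

317.9 N·m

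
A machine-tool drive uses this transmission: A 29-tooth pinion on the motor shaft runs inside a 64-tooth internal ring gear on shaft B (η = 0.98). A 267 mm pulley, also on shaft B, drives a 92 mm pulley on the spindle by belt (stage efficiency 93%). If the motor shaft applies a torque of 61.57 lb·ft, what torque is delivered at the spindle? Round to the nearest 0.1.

42.7 lb·ft

Internal gear: ratio = 64/29 = 2.2069; torque at shaft B = 61.57 × 2.2069 × 0.98 = 133.16 lb·ft.
Belt: ratio = 92/267 = 0.34457; torque at the spindle = 133.16 × 0.34457 × 0.93 = 42.671 lb·ft.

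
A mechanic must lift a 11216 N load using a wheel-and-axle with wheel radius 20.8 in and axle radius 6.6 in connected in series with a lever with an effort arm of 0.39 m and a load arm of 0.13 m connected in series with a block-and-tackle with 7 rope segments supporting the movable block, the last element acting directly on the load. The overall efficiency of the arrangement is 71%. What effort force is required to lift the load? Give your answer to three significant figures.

239 N

Wheel-and-axle MA = R/r = 20.8/6.6 = 3.1515.
Lever MA = effort arm / load arm = 0.39/0.13 = 3.
Block-and-tackle MA = number of supporting rope parts = 7.
Combined ideal MA = 3.1515 × 3 × 7 = 66.182.
Actual MA = 66.182 × 0.71 = 46.989.
Effort = load / actual MA = 11216 / 46.989 = 238.69 N.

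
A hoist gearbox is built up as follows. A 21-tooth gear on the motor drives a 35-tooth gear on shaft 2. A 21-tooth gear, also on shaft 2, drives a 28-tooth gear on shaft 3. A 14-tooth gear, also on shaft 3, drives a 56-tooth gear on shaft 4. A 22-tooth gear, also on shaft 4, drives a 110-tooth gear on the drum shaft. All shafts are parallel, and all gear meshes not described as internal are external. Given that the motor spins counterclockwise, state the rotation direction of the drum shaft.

counterclockwise

the motor → shaft 2: external mesh, 1 reversal → CW.
shaft 2 → shaft 3: external mesh, 1 reversal → CCW.
shaft 3 → shaft 4: external mesh, 1 reversal → CW.
shaft 4 → the drum shaft: external mesh, 1 reversal → CCW.
4 reversals in total — an even number — so the drum shaft turns the same way as the motor.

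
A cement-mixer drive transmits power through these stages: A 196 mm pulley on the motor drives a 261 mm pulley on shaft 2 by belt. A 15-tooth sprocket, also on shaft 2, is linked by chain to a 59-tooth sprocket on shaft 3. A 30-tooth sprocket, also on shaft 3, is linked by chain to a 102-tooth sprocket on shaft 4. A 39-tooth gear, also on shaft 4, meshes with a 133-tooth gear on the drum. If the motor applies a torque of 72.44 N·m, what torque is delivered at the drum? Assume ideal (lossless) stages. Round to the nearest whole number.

4399 N·m

Belt: ratio = 261/196 = 1.3316; torque at shaft 2 = 72.44 × 1.3316 = 96.463 N·m.
Chain: ratio = 59/15 = 3.9333; torque at shaft 3 = 96.463 × 3.9333 = 379.42 N·m.
Chain: ratio = 102/30 = 3.4; torque at shaft 4 = 379.42 × 3.4 = 1290 N·m.
Gear mesh: ratio = 133/39 = 3.4103; torque at the drum = 1290 × 3.4103 = 4399.4 N·m.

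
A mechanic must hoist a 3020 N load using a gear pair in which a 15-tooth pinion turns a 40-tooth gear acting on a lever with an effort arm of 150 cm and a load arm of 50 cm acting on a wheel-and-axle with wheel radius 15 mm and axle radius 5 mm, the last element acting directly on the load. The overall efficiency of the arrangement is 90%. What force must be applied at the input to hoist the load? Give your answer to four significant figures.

139.8 N

Gear pair MA = 40/15 = 2.6667.
Lever MA = effort arm / load arm = 150/50 = 3.
Wheel-and-axle MA = R/r = 15/5 = 3.
Combined ideal MA = 2.6667 × 3 × 3 = 24.
Actual MA = 24 × 0.90 = 21.6.
Effort = load / actual MA = 3020 / 21.6 = 139.81 N.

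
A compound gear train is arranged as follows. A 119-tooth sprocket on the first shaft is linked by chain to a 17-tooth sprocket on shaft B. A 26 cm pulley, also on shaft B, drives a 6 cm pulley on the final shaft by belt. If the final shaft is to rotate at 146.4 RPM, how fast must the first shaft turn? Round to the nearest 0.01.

4.83 RPM

Overall ratio R = 0.14286 × 0.23077 = 0.032967.
Required input speed = output speed × R = 146.4 × 0.032967 = 4.8264 RPM.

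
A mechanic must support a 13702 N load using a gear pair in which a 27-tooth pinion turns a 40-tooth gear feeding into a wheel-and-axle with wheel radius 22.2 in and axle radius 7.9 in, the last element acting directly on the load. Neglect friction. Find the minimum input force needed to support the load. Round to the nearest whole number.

3291 N

Gear pair MA = 40/27 = 1.4815.
Wheel-and-axle MA = R/r = 22.2/7.9 = 2.8101.
Combined ideal MA = 1.4815 × 2.8101 = 4.1632.
Effort = load / MA = 13702 / 4.1632 = 3291.3 N.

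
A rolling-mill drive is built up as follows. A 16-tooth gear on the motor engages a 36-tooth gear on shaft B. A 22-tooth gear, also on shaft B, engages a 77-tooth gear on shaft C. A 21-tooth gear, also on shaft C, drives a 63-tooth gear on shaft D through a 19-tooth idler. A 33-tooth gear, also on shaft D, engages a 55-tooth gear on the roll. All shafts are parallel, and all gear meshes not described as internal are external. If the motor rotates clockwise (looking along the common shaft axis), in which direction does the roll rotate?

the motor → shaft B: external mesh, 1 reversal → CCW.
shaft B → shaft C: external mesh, 1 reversal → CW.
shaft C → shaft D: driver → idler → driven is 2 external meshes, 2 reversals → CW.
shaft D → the roll: external mesh, 1 reversal → CCW.
5 reversals in total — an odd number — so the roll turns opposite to the motor.

counterclockwise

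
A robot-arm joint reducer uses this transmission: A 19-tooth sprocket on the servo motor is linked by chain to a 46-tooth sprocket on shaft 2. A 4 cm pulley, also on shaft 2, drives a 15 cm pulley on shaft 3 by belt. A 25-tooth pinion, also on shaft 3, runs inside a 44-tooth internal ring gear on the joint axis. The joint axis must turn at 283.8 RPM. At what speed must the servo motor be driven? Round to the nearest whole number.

4535 RPM

Overall ratio R = 2.4211 × 3.75 × 1.76 = 15.979.
Required input speed = output speed × R = 283.8 × 15.979 = 4534.8 RPM.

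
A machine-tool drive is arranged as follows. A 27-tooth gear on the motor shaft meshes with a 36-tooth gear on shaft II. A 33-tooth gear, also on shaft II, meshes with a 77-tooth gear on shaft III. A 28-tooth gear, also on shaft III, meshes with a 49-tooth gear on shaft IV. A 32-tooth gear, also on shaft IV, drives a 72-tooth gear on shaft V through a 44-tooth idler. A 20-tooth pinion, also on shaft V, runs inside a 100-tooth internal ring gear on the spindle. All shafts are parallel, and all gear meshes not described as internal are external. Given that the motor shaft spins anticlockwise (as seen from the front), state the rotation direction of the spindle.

the motor shaft → shaft II: external mesh, 1 reversal → CW.
shaft II → shaft III: external mesh, 1 reversal → CCW.
shaft III → shaft IV: external mesh, 1 reversal → CW.
shaft IV → shaft V: driver → idler → driven is 2 external meshes, 2 reversals → CW.
shaft V → the spindle: internal mesh, same direction → CW.
5 reversals in total — an odd number — so the spindle turns opposite to the motor shaft.

clockwise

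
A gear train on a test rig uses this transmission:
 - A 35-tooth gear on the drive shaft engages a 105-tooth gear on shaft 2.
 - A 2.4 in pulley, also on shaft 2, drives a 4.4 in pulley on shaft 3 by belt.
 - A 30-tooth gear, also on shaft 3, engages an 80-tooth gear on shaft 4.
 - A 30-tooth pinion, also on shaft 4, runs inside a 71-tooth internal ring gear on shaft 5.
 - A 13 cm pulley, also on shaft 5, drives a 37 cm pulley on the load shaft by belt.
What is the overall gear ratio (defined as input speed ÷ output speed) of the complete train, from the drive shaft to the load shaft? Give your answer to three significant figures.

Each stage contributes driven/driver: gear mesh 105/35 = 3, belt 4.4/2.4 = 1.8333, gear mesh 80/30 = 2.6667, internal gear 71/30 = 2.3667, belt 37/13 = 2.8462.
Overall: 3 × 1.8333 × 2.6667 × 2.3667 × 2.8462 = 98.793.

98.8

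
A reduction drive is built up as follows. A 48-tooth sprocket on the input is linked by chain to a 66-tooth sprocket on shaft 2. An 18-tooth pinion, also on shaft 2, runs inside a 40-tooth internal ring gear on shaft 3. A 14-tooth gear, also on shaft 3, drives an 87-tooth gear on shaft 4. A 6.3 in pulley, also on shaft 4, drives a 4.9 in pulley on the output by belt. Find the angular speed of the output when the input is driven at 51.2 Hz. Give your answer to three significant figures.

the input → shaft 2 (chain, 66/48): 51.2 ÷ 1.375 = 37.236 Hz
shaft 2 → shaft 3 (internal gear, 40/18): 37.236 ÷ 2.2222 = 16.756 Hz
shaft 3 → shaft 4 (gear mesh, 87/14): 16.756 ÷ 6.2143 = 2.6964 Hz
shaft 4 → the output (belt, 4.9/6.3): 2.6964 ÷ 0.77778 = 3.4668 Hz

3.47 Hz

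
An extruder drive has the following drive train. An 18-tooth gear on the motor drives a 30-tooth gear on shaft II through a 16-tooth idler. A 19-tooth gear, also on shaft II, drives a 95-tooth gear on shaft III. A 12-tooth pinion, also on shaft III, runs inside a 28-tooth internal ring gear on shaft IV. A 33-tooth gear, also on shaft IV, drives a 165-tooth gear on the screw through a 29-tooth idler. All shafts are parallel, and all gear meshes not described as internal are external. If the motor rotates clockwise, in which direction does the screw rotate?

counterclockwise

the motor → shaft II: driver → idler → driven is 2 external meshes, 2 reversals → CW.
shaft II → shaft III: external mesh, 1 reversal → CCW.
shaft III → shaft IV: internal mesh, same direction → CCW.
shaft IV → the screw: driver → idler → driven is 2 external meshes, 2 reversals → CCW.
5 reversals in total — an odd number — so the screw turns opposite to the motor.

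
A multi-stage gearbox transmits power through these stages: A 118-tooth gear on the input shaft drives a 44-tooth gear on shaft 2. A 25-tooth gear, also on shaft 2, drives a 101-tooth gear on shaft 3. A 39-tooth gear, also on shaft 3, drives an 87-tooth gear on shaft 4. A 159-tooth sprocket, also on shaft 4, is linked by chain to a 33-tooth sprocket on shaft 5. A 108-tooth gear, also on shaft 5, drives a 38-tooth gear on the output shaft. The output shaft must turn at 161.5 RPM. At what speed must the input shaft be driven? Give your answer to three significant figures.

Overall ratio R = 0.37288 × 4.04 × 2.2308 × 0.20755 × 0.35185 = 0.2454.
Required input speed = output speed × R = 161.5 × 0.2454 = 39.633 RPM.

39.6 RPM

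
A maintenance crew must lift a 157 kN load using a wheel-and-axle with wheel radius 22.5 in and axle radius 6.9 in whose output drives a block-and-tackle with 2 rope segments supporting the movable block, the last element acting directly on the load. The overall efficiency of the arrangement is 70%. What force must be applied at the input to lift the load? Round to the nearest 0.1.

Wheel-and-axle MA = R/r = 22.5/6.9 = 3.2609.
Block-and-tackle MA = number of supporting rope parts = 2.
Combined ideal MA = 3.2609 × 2 = 6.5217.
Actual MA = 6.5217 × 0.70 = 4.5652.
Effort = load / actual MA = 157 / 4.5652 = 34.39 kN.

34.4 kN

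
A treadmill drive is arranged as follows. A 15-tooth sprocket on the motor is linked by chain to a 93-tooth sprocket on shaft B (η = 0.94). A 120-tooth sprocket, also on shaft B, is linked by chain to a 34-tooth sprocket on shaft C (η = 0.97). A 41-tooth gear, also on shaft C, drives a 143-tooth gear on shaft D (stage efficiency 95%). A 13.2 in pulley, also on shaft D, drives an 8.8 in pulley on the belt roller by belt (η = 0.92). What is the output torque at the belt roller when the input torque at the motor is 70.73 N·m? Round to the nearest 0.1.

chain 93/15 = 6.2 → τ = 70.73·6.2·0.94 = 412.21 N·m
chain 34/120 = 0.28333 → τ = 412.21·0.28333·0.97 = 113.29 N·m
gear mesh 143/41 = 3.4878 → τ = 113.29·3.4878·0.95 = 375.38 N·m
belt 8.8/13.2 = 0.66667 → τ = 375.38·0.66667·0.92 = 230.23 N·m

230.2 N·m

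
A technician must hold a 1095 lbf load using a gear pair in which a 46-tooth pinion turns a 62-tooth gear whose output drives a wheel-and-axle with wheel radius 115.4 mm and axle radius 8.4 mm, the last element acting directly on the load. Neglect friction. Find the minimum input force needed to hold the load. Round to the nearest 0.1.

59.1 lbf

Gear pair MA = 62/46 = 1.3478.
Wheel-and-axle MA = R/r = 115.4/8.4 = 13.738.
Combined ideal MA = 1.3478 × 13.738 = 18.517.
Effort = load / MA = 1095 / 18.517 = 59.136 lbf.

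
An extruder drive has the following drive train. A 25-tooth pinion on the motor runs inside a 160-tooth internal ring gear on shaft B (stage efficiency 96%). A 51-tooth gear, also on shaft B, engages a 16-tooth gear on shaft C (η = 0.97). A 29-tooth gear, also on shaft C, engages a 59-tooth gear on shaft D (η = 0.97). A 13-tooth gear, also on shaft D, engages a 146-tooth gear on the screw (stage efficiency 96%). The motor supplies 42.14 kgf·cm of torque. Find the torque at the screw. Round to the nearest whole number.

1676 kgf·cm

After the internal gear (160/25): 42.14 × 6.4 × 0.96 = 258.91 kgf·cm
After the gear mesh (16/51): 258.91 × 0.31373 × 0.97 = 78.789 kgf·cm
After the gear mesh (59/29): 78.789 × 2.0345 × 0.97 = 155.49 kgf·cm
After the gear mesh (146/13): 155.49 × 11.231 × 0.96 = 1676.4 kgf·cm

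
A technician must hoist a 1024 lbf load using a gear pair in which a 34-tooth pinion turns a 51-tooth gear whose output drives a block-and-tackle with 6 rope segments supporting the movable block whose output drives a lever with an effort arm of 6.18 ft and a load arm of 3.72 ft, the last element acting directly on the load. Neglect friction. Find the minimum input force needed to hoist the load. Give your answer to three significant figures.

68.5 lbf

Gear pair MA = 51/34 = 1.5.
Block-and-tackle MA = number of supporting rope parts = 6.
Lever MA = effort arm / load arm = 6.18/3.72 = 1.6613.
Combined ideal MA = 1.5 × 6 × 1.6613 = 14.952.
Effort = load / MA = 1024 / 14.952 = 68.488 lbf.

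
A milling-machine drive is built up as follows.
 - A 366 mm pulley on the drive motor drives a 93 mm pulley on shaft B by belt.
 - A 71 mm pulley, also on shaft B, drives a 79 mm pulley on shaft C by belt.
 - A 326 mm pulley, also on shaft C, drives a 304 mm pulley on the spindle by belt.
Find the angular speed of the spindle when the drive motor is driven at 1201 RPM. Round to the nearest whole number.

4555 RPM

belt 93/366 = 0.2541 → 1201/0.2541 = 4726.5 RPM
belt 79/71 = 1.1127 → 4726.5/1.1127 = 4247.9 RPM
belt 304/326 = 0.93252 → 4247.9/0.93252 = 4555.3 RPM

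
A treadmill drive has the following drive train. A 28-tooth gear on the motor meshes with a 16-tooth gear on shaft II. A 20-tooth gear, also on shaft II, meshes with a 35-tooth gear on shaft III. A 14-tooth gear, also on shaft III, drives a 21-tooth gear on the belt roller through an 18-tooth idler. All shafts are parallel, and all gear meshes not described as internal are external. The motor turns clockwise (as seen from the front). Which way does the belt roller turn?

the motor → shaft II: external mesh, 1 reversal → CCW.
shaft II → shaft III: external mesh, 1 reversal → CW.
shaft III → the belt roller: driver → idler → driven is 2 external meshes, 2 reversals → CW.
4 reversals in total — an even number — so the belt roller turns the same way as the motor.

clockwise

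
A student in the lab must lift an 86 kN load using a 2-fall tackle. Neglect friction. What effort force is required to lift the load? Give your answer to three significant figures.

43.0 kN

Block-and-tackle MA = number of supporting rope parts = 2.
Effort = load / MA = 86 / 2 = 43 kN.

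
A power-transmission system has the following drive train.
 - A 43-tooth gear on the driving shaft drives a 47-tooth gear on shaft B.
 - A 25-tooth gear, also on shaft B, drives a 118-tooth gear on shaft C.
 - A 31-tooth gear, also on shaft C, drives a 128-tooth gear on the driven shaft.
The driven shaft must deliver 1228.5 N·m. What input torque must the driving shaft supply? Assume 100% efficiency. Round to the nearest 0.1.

57.7 N·m

Overall ratio R = 1.093 × 4.72 × 4.129 = 21.302.
Input torque = output torque / R = 1228.5 / 21.302 = 57.671 N·m.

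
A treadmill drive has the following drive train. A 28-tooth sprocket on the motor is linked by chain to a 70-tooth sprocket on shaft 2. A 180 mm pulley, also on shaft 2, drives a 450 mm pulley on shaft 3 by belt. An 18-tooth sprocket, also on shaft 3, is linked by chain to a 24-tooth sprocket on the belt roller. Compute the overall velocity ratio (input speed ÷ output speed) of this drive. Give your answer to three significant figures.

8.33

Each stage contributes driven/driver: chain 70/28 = 2.5, belt 450/180 = 2.5, chain 24/18 = 1.3333.
Overall: 2.5 × 2.5 × 1.3333 = 8.3333.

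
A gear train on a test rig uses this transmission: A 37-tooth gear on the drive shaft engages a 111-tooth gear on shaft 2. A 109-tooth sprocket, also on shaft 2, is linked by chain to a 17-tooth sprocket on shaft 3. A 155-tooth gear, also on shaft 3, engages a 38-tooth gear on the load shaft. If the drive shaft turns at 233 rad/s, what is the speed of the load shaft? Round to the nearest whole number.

2031 rad/s

gear mesh 111/37 = 3 → 233/3 = 77.667 rad/s
chain 17/109 = 0.15596 → 77.667/0.15596 = 497.98 rad/s
gear mesh 38/155 = 0.24516 → 497.98/0.24516 = 2031.2 rad/s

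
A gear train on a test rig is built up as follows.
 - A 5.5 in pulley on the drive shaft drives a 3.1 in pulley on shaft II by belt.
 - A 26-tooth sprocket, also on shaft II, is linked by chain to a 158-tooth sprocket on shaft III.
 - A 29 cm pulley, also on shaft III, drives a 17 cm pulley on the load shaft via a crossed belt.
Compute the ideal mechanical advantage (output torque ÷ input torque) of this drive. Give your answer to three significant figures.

2.01

Each stage contributes driven/driver: belt 3.1/5.5 = 0.56364, chain 158/26 = 6.0769, belt 17/29 = 0.58621.
Overall: 0.56364 × 6.0769 × 0.58621 = 2.0079.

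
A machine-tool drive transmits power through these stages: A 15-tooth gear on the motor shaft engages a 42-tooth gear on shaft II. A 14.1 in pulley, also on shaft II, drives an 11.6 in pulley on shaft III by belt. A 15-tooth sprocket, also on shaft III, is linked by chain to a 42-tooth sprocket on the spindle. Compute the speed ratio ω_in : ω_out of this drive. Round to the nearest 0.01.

Each stage contributes driven/driver: gear mesh 42/15 = 2.8, belt 11.6/14.1 = 0.8227, chain 42/15 = 2.8.
Overall: 2.8 × 0.8227 × 2.8 = 6.4499.

6.45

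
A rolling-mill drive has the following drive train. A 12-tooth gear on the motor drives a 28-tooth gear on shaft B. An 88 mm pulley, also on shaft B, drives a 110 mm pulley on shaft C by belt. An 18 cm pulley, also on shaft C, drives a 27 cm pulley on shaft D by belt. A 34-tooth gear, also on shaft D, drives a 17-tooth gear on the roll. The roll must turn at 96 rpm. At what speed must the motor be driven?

Overall ratio R = 2.3333 × 1.25 × 1.5 × 0.5 = 2.1875.
Required input speed = output speed × R = 96 × 2.1875 = 210 rpm.

210 rpm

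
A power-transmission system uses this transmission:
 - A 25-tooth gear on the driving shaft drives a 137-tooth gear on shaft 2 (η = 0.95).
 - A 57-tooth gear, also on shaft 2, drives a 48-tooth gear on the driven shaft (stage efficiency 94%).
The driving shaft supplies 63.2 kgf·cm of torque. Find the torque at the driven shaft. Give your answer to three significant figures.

260 kgf·cm

Gear mesh: ratio = 137/25 = 5.48; torque at shaft 2 = 63.2 × 5.48 × 0.95 = 329.02 kgf·cm.
Gear mesh: ratio = 48/57 = 0.84211; torque at the driven shaft = 329.02 × 0.84211 × 0.94 = 260.44 kgf·cm.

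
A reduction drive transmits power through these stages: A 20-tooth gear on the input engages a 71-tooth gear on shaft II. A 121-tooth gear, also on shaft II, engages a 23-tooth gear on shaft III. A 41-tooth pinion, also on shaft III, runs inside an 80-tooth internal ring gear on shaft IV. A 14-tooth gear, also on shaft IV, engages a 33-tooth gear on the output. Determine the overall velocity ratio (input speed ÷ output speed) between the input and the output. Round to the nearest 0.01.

3.10

Each stage contributes driven/driver: gear mesh 71/20 = 3.55, gear mesh 23/121 = 0.19008, internal gear 80/41 = 1.9512, gear mesh 33/14 = 2.3571.
Overall: 3.55 × 0.19008 × 1.9512 × 2.3571 = 3.1036.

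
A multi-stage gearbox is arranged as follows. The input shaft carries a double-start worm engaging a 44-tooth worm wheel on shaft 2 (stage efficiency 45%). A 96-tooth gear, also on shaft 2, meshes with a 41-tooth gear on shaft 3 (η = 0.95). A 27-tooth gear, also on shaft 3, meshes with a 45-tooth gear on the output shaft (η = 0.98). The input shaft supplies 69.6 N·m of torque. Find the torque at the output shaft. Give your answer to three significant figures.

457 N·m

worm 44/2 = 22 → τ = 69.6·22·0.45 = 689.04 N·m
gear mesh 41/96 = 0.42708 → τ = 689.04·0.42708·0.95 = 279.56 N·m
gear mesh 45/27 = 1.6667 → τ = 279.56·1.6667·0.98 = 456.62 N·m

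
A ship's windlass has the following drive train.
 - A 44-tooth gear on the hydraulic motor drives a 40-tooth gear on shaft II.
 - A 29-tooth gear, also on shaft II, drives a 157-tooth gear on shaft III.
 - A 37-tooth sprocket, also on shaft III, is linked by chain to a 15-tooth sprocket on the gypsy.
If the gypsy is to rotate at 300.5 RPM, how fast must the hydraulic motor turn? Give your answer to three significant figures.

600 RPM

Overall ratio R = 0.90909 × 5.4138 × 0.40541 = 1.9953.
Required input speed = output speed × R = 300.5 × 1.9953 = 599.57 RPM.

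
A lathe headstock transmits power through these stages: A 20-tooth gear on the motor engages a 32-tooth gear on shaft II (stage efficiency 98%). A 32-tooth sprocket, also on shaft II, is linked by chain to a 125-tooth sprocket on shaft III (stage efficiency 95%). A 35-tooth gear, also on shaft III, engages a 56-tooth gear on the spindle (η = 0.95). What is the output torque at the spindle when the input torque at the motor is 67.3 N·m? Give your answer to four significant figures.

595.2 N·m

gear mesh 32/20 = 1.6 → τ = 67.3·1.6·0.98 = 105.53 N·m
chain 125/32 = 3.9062 → τ = 105.53·3.9062·0.95 = 391.6 N·m
gear mesh 56/35 = 1.6 → τ = 391.6·1.6·0.95 = 595.23 N·m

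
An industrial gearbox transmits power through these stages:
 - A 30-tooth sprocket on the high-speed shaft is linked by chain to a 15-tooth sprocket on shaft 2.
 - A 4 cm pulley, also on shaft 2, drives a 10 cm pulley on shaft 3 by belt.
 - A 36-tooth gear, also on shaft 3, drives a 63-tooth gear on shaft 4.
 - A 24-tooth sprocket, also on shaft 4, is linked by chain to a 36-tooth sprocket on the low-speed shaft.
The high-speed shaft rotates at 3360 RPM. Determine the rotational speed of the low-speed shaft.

1024 RPM

the high-speed shaft → shaft 2 (chain, 15/30): 3360 ÷ 0.5 = 6720 RPM
shaft 2 → shaft 3 (belt, 10/4): 6720 ÷ 2.5 = 2688 RPM
shaft 3 → shaft 4 (gear mesh, 63/36): 2688 ÷ 1.75 = 1536 RPM
shaft 4 → the low-speed shaft (chain, 36/24): 1536 ÷ 1.5 = 1024 RPM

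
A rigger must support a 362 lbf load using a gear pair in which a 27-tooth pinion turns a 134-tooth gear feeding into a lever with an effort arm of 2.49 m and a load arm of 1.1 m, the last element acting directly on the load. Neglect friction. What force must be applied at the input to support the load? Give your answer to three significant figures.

32.2 lbf

Gear pair MA = 134/27 = 4.963.
Lever MA = effort arm / load arm = 2.49/1.1 = 2.2636.
Combined ideal MA = 4.963 × 2.2636 = 11.234.
Effort = load / MA = 362 / 11.234 = 32.223 lbf.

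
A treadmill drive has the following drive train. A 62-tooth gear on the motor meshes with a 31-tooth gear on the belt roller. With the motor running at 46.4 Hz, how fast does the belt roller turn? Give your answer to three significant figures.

the motor → the belt roller (gear mesh, 31/62): 46.4 ÷ 0.5 = 92.8 Hz

92.8 Hz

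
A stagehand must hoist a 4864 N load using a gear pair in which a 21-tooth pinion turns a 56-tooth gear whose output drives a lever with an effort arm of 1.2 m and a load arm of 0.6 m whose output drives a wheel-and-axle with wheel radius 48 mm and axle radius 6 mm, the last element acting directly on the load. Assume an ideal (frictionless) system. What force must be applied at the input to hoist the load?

114 N

Gear pair MA = 56/21 = 2.6667.
Lever MA = effort arm / load arm = 1.2/0.6 = 2.
Wheel-and-axle MA = R/r = 48/6 = 8.
Combined ideal MA = 2.6667 × 2 × 8 = 42.667.
Effort = load / MA = 4864 / 42.667 = 114 N.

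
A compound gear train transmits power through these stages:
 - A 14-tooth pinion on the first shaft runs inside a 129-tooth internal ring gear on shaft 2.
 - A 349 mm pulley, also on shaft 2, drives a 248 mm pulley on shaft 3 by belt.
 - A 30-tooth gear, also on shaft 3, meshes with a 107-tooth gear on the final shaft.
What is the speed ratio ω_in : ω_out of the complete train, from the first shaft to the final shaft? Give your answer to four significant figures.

23.35

Each stage contributes driven/driver: internal gear 129/14 = 9.2143, belt 248/349 = 0.7106, gear mesh 107/30 = 3.5667.
Overall: 9.2143 × 0.7106 × 3.5667 = 23.353.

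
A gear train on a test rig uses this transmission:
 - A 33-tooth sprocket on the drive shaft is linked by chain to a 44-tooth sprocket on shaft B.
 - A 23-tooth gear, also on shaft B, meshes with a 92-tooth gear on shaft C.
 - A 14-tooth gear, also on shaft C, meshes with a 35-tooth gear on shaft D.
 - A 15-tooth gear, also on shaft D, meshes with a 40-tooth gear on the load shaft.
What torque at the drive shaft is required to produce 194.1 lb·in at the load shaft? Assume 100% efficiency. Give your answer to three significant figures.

Overall ratio R = 1.3333 × 4 × 2.5 × 2.6667 = 35.556.
Input torque = output torque / R = 194.1 / 35.556 = 5.4591 lb·in.

5.46 lb·in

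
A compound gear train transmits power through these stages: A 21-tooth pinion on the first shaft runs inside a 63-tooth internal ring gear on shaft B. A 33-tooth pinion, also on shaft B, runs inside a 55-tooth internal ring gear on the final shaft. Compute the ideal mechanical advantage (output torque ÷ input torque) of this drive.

Each stage contributes driven/driver: internal gear 63/21 = 3, internal gear 55/33 = 1.6667.
Overall: 3 × 1.6667 = 5.

5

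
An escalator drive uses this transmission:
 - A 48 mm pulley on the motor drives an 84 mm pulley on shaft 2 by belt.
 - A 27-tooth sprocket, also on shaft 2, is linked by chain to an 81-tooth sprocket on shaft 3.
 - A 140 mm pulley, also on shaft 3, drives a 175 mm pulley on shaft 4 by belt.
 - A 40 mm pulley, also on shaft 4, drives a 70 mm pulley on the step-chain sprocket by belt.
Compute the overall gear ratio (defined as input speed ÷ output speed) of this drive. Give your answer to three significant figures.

Each stage contributes driven/driver: belt 84/48 = 1.75, chain 81/27 = 3, belt 175/140 = 1.25, belt 70/40 = 1.75.
Overall: 1.75 × 3 × 1.25 × 1.75 = 11.484.

11.5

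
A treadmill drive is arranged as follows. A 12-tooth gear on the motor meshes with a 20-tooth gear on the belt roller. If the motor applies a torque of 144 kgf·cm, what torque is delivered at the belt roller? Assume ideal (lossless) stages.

gear mesh 20/12 = 1.6667 → τ = 144·1.6667 = 240 kgf·cm

240 kgf·cm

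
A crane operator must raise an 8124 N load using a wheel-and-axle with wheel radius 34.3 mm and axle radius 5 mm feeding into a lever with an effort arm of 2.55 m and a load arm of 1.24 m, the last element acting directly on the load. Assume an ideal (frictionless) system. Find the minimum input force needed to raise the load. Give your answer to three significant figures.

Wheel-and-axle MA = R/r = 34.3/5 = 6.86.
Lever MA = effort arm / load arm = 2.55/1.24 = 2.0565.
Combined ideal MA = 6.86 × 2.0565 = 14.107.
Effort = load / MA = 8124 / 14.107 = 575.87 N.

576 N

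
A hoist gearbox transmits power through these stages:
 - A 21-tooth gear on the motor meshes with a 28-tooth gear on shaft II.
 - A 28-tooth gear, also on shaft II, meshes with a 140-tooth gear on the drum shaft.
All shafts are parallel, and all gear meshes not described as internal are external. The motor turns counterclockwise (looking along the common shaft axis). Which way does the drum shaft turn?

the motor → shaft II: external mesh, 1 reversal → CW.
shaft II → the drum shaft: external mesh, 1 reversal → CCW.
2 reversals in total — an even number — so the drum shaft turns the same way as the motor.

counterclockwise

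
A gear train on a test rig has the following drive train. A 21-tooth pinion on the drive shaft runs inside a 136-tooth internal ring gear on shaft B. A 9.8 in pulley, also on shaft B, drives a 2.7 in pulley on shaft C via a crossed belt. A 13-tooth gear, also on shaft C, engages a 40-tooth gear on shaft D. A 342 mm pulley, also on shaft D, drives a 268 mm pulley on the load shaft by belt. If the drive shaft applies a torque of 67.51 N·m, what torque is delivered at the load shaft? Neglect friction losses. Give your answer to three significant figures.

290 N·m

After the internal gear (136/21): 67.51 × 6.4762 = 437.21 N·m
After the belt (2.7/9.8): 437.21 × 0.27551 = 120.46 N·m
After the gear mesh (40/13): 120.46 × 3.0769 = 370.63 N·m
After the belt (268/342): 370.63 × 0.78363 = 290.44 N·m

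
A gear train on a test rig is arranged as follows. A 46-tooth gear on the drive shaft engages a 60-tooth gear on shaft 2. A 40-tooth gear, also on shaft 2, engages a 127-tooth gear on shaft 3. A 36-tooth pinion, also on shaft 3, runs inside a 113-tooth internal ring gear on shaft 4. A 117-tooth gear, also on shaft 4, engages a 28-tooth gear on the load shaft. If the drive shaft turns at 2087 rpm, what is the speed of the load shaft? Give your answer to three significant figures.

Gear mesh: ratio = 60/46 = 1.3043, so shaft 2 turns at 2087 / 1.3043 = 1600 rpm.
Gear mesh: ratio = 127/40 = 3.175, so shaft 3 turns at 1600 / 3.175 = 503.95 rpm.
Internal gear: ratio = 113/36 = 3.1389, so shaft 4 turns at 503.95 / 3.1389 = 160.55 rpm.
Gear mesh: ratio = 28/117 = 0.23932, so the load shaft turns at 160.55 / 0.23932 = 670.87 rpm.

671 rpm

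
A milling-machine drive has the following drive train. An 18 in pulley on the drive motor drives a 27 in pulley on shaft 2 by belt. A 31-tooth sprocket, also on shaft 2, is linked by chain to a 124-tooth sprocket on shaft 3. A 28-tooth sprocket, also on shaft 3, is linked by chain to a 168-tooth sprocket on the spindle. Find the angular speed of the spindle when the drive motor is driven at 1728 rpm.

48 rpm

Belt: ratio = 27/18 = 1.5, so shaft 2 turns at 1728 / 1.5 = 1152 rpm.
Chain: ratio = 124/31 = 4, so shaft 3 turns at 1152 / 4 = 288 rpm.
Chain: ratio = 168/28 = 6, so the spindle turns at 288 / 6 = 48 rpm.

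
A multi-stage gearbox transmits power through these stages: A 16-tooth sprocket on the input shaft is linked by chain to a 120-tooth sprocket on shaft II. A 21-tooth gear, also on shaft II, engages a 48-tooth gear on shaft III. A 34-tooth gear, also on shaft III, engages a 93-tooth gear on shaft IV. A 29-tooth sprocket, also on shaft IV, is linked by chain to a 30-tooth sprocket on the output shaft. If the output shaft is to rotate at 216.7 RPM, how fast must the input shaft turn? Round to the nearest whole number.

Overall ratio R = 7.5 × 2.2857 × 2.7353 × 1.0345 = 48.508.
Required input speed = output speed × R = 216.7 × 48.508 = 10512 RPM.

10512 RPM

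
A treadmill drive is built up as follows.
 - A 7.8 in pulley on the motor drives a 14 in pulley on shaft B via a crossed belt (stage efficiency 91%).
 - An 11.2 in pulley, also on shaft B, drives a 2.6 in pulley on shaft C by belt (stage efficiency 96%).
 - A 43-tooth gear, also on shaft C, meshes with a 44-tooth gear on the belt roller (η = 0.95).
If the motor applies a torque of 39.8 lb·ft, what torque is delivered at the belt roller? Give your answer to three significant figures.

Belt: ratio = 14/7.8 = 1.7949; torque at shaft B = 39.8 × 1.7949 × 0.91 = 65.007 lb·ft.
Belt: ratio = 2.6/11.2 = 0.23214; torque at shaft C = 65.007 × 0.23214 × 0.96 = 14.487 lb·ft.
Gear mesh: ratio = 44/43 = 1.0233; torque at the belt roller = 14.487 × 1.0233 × 0.95 = 14.083 lb·ft.

14.1 lb·ft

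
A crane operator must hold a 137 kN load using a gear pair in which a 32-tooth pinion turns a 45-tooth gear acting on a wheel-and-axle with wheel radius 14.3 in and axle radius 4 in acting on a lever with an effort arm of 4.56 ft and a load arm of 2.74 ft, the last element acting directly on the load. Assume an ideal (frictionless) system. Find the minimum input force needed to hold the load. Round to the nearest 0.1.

16.4 kN

Gear pair MA = 45/32 = 1.4062.
Wheel-and-axle MA = R/r = 14.3/4 = 3.575.
Lever MA = effort arm / load arm = 4.56/2.74 = 1.6642.
Combined ideal MA = 1.4062 × 3.575 × 1.6642 = 8.3667.
Effort = load / MA = 137 / 8.3667 = 16.374 kN.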